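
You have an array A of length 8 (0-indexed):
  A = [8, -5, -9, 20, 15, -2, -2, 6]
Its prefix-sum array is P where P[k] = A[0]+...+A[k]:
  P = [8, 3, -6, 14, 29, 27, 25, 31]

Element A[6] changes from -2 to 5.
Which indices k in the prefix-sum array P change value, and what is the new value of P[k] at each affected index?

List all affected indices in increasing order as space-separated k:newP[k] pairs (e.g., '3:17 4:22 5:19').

P[k] = A[0] + ... + A[k]
P[k] includes A[6] iff k >= 6
Affected indices: 6, 7, ..., 7; delta = 7
  P[6]: 25 + 7 = 32
  P[7]: 31 + 7 = 38

Answer: 6:32 7:38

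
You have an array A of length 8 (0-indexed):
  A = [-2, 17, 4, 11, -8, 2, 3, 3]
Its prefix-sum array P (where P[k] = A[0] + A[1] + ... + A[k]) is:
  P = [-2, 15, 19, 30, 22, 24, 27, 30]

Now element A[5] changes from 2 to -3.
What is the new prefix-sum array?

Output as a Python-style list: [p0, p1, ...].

Answer: [-2, 15, 19, 30, 22, 19, 22, 25]

Derivation:
Change: A[5] 2 -> -3, delta = -5
P[k] for k < 5: unchanged (A[5] not included)
P[k] for k >= 5: shift by delta = -5
  P[0] = -2 + 0 = -2
  P[1] = 15 + 0 = 15
  P[2] = 19 + 0 = 19
  P[3] = 30 + 0 = 30
  P[4] = 22 + 0 = 22
  P[5] = 24 + -5 = 19
  P[6] = 27 + -5 = 22
  P[7] = 30 + -5 = 25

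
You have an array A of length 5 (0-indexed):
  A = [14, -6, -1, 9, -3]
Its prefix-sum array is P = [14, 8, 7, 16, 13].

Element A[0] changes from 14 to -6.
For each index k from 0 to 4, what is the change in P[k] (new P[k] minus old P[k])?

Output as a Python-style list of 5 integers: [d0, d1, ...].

Answer: [-20, -20, -20, -20, -20]

Derivation:
Element change: A[0] 14 -> -6, delta = -20
For k < 0: P[k] unchanged, delta_P[k] = 0
For k >= 0: P[k] shifts by exactly -20
Delta array: [-20, -20, -20, -20, -20]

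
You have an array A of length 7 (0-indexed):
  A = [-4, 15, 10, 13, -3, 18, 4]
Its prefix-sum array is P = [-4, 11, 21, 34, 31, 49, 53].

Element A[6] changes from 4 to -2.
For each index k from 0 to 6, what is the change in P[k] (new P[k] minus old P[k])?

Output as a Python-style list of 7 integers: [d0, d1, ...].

Answer: [0, 0, 0, 0, 0, 0, -6]

Derivation:
Element change: A[6] 4 -> -2, delta = -6
For k < 6: P[k] unchanged, delta_P[k] = 0
For k >= 6: P[k] shifts by exactly -6
Delta array: [0, 0, 0, 0, 0, 0, -6]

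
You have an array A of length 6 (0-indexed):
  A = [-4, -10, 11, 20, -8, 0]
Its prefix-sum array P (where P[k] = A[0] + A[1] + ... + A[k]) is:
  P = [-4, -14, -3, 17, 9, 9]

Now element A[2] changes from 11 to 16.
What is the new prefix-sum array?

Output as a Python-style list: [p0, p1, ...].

Answer: [-4, -14, 2, 22, 14, 14]

Derivation:
Change: A[2] 11 -> 16, delta = 5
P[k] for k < 2: unchanged (A[2] not included)
P[k] for k >= 2: shift by delta = 5
  P[0] = -4 + 0 = -4
  P[1] = -14 + 0 = -14
  P[2] = -3 + 5 = 2
  P[3] = 17 + 5 = 22
  P[4] = 9 + 5 = 14
  P[5] = 9 + 5 = 14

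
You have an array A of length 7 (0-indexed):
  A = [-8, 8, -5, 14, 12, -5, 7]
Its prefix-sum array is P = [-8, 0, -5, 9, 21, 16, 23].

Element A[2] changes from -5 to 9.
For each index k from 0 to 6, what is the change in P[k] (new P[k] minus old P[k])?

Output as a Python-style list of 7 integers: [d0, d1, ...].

Answer: [0, 0, 14, 14, 14, 14, 14]

Derivation:
Element change: A[2] -5 -> 9, delta = 14
For k < 2: P[k] unchanged, delta_P[k] = 0
For k >= 2: P[k] shifts by exactly 14
Delta array: [0, 0, 14, 14, 14, 14, 14]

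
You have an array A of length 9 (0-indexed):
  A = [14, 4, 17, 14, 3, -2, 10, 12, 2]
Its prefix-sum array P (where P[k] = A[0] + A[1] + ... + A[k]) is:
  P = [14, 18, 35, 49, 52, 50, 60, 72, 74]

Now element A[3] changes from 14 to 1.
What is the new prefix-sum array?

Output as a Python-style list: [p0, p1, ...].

Change: A[3] 14 -> 1, delta = -13
P[k] for k < 3: unchanged (A[3] not included)
P[k] for k >= 3: shift by delta = -13
  P[0] = 14 + 0 = 14
  P[1] = 18 + 0 = 18
  P[2] = 35 + 0 = 35
  P[3] = 49 + -13 = 36
  P[4] = 52 + -13 = 39
  P[5] = 50 + -13 = 37
  P[6] = 60 + -13 = 47
  P[7] = 72 + -13 = 59
  P[8] = 74 + -13 = 61

Answer: [14, 18, 35, 36, 39, 37, 47, 59, 61]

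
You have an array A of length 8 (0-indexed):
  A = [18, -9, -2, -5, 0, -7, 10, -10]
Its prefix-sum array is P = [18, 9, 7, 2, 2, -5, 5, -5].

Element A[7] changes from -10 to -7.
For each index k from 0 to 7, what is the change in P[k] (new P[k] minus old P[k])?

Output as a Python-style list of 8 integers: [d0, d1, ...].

Answer: [0, 0, 0, 0, 0, 0, 0, 3]

Derivation:
Element change: A[7] -10 -> -7, delta = 3
For k < 7: P[k] unchanged, delta_P[k] = 0
For k >= 7: P[k] shifts by exactly 3
Delta array: [0, 0, 0, 0, 0, 0, 0, 3]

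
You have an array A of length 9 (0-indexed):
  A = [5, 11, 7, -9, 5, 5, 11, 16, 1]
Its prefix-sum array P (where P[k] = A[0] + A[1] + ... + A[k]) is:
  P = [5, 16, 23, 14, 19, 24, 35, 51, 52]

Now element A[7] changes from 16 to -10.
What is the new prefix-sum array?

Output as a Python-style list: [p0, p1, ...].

Change: A[7] 16 -> -10, delta = -26
P[k] for k < 7: unchanged (A[7] not included)
P[k] for k >= 7: shift by delta = -26
  P[0] = 5 + 0 = 5
  P[1] = 16 + 0 = 16
  P[2] = 23 + 0 = 23
  P[3] = 14 + 0 = 14
  P[4] = 19 + 0 = 19
  P[5] = 24 + 0 = 24
  P[6] = 35 + 0 = 35
  P[7] = 51 + -26 = 25
  P[8] = 52 + -26 = 26

Answer: [5, 16, 23, 14, 19, 24, 35, 25, 26]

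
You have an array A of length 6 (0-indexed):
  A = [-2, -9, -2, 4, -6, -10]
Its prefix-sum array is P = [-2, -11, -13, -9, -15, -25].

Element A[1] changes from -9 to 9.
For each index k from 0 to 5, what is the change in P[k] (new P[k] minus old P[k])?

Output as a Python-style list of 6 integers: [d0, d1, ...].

Element change: A[1] -9 -> 9, delta = 18
For k < 1: P[k] unchanged, delta_P[k] = 0
For k >= 1: P[k] shifts by exactly 18
Delta array: [0, 18, 18, 18, 18, 18]

Answer: [0, 18, 18, 18, 18, 18]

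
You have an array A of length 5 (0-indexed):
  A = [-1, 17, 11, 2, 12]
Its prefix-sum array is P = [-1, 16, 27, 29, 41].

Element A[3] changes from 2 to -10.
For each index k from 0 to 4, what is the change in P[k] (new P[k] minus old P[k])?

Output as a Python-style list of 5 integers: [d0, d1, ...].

Answer: [0, 0, 0, -12, -12]

Derivation:
Element change: A[3] 2 -> -10, delta = -12
For k < 3: P[k] unchanged, delta_P[k] = 0
For k >= 3: P[k] shifts by exactly -12
Delta array: [0, 0, 0, -12, -12]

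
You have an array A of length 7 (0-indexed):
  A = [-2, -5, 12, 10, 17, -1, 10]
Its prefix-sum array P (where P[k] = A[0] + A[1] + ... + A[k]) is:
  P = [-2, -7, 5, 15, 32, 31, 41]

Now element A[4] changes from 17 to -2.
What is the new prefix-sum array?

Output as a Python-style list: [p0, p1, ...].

Change: A[4] 17 -> -2, delta = -19
P[k] for k < 4: unchanged (A[4] not included)
P[k] for k >= 4: shift by delta = -19
  P[0] = -2 + 0 = -2
  P[1] = -7 + 0 = -7
  P[2] = 5 + 0 = 5
  P[3] = 15 + 0 = 15
  P[4] = 32 + -19 = 13
  P[5] = 31 + -19 = 12
  P[6] = 41 + -19 = 22

Answer: [-2, -7, 5, 15, 13, 12, 22]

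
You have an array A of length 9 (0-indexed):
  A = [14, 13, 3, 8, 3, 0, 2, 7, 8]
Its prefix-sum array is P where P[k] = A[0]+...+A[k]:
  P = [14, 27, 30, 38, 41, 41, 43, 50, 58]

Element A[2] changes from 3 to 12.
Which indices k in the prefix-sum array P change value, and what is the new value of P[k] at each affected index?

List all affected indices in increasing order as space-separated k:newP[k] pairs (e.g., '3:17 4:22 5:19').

Answer: 2:39 3:47 4:50 5:50 6:52 7:59 8:67

Derivation:
P[k] = A[0] + ... + A[k]
P[k] includes A[2] iff k >= 2
Affected indices: 2, 3, ..., 8; delta = 9
  P[2]: 30 + 9 = 39
  P[3]: 38 + 9 = 47
  P[4]: 41 + 9 = 50
  P[5]: 41 + 9 = 50
  P[6]: 43 + 9 = 52
  P[7]: 50 + 9 = 59
  P[8]: 58 + 9 = 67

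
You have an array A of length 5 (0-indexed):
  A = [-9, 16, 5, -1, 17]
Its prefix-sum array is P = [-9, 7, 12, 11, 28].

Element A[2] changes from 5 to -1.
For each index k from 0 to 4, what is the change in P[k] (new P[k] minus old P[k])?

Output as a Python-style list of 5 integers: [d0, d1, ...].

Answer: [0, 0, -6, -6, -6]

Derivation:
Element change: A[2] 5 -> -1, delta = -6
For k < 2: P[k] unchanged, delta_P[k] = 0
For k >= 2: P[k] shifts by exactly -6
Delta array: [0, 0, -6, -6, -6]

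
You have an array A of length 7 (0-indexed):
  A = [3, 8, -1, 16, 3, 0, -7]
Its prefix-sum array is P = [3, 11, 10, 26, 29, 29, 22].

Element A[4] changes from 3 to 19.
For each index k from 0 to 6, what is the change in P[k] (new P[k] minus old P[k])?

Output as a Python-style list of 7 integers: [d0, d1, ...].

Answer: [0, 0, 0, 0, 16, 16, 16]

Derivation:
Element change: A[4] 3 -> 19, delta = 16
For k < 4: P[k] unchanged, delta_P[k] = 0
For k >= 4: P[k] shifts by exactly 16
Delta array: [0, 0, 0, 0, 16, 16, 16]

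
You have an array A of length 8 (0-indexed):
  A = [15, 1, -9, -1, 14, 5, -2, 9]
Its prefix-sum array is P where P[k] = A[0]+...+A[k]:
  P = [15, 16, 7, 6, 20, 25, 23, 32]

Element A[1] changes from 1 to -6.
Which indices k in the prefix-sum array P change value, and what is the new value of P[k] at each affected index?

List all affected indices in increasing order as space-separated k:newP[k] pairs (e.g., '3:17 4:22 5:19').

Answer: 1:9 2:0 3:-1 4:13 5:18 6:16 7:25

Derivation:
P[k] = A[0] + ... + A[k]
P[k] includes A[1] iff k >= 1
Affected indices: 1, 2, ..., 7; delta = -7
  P[1]: 16 + -7 = 9
  P[2]: 7 + -7 = 0
  P[3]: 6 + -7 = -1
  P[4]: 20 + -7 = 13
  P[5]: 25 + -7 = 18
  P[6]: 23 + -7 = 16
  P[7]: 32 + -7 = 25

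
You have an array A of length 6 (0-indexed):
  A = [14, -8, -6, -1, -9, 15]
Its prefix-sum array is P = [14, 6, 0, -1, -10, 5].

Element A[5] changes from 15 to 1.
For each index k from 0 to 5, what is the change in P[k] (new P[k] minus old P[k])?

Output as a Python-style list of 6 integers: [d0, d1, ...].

Element change: A[5] 15 -> 1, delta = -14
For k < 5: P[k] unchanged, delta_P[k] = 0
For k >= 5: P[k] shifts by exactly -14
Delta array: [0, 0, 0, 0, 0, -14]

Answer: [0, 0, 0, 0, 0, -14]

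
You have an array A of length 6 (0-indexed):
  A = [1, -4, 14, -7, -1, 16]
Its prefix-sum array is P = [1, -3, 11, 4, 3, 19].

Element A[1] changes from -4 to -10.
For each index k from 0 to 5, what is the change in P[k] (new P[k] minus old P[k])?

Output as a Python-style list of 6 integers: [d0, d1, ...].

Element change: A[1] -4 -> -10, delta = -6
For k < 1: P[k] unchanged, delta_P[k] = 0
For k >= 1: P[k] shifts by exactly -6
Delta array: [0, -6, -6, -6, -6, -6]

Answer: [0, -6, -6, -6, -6, -6]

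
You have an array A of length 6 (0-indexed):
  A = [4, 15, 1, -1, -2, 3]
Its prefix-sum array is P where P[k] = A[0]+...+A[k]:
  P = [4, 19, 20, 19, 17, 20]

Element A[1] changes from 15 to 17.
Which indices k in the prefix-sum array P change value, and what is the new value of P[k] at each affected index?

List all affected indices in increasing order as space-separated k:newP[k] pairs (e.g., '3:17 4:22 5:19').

P[k] = A[0] + ... + A[k]
P[k] includes A[1] iff k >= 1
Affected indices: 1, 2, ..., 5; delta = 2
  P[1]: 19 + 2 = 21
  P[2]: 20 + 2 = 22
  P[3]: 19 + 2 = 21
  P[4]: 17 + 2 = 19
  P[5]: 20 + 2 = 22

Answer: 1:21 2:22 3:21 4:19 5:22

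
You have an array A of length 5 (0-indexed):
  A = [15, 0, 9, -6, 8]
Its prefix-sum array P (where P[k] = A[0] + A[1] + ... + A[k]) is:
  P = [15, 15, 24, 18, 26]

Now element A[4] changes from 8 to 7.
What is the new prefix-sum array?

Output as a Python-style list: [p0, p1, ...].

Change: A[4] 8 -> 7, delta = -1
P[k] for k < 4: unchanged (A[4] not included)
P[k] for k >= 4: shift by delta = -1
  P[0] = 15 + 0 = 15
  P[1] = 15 + 0 = 15
  P[2] = 24 + 0 = 24
  P[3] = 18 + 0 = 18
  P[4] = 26 + -1 = 25

Answer: [15, 15, 24, 18, 25]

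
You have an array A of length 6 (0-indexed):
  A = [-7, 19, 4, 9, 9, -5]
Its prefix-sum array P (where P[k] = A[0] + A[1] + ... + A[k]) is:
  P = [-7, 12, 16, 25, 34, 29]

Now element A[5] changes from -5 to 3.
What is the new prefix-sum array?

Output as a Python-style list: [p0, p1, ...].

Change: A[5] -5 -> 3, delta = 8
P[k] for k < 5: unchanged (A[5] not included)
P[k] for k >= 5: shift by delta = 8
  P[0] = -7 + 0 = -7
  P[1] = 12 + 0 = 12
  P[2] = 16 + 0 = 16
  P[3] = 25 + 0 = 25
  P[4] = 34 + 0 = 34
  P[5] = 29 + 8 = 37

Answer: [-7, 12, 16, 25, 34, 37]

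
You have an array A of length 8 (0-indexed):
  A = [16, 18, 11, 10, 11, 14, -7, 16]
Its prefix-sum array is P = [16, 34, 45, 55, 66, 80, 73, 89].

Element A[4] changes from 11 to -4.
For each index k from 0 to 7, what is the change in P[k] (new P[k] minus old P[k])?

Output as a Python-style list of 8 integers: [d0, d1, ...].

Element change: A[4] 11 -> -4, delta = -15
For k < 4: P[k] unchanged, delta_P[k] = 0
For k >= 4: P[k] shifts by exactly -15
Delta array: [0, 0, 0, 0, -15, -15, -15, -15]

Answer: [0, 0, 0, 0, -15, -15, -15, -15]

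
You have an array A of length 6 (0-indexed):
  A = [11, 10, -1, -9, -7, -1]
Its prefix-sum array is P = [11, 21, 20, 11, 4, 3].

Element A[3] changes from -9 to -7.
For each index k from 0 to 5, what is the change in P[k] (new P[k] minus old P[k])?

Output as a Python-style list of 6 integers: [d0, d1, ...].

Element change: A[3] -9 -> -7, delta = 2
For k < 3: P[k] unchanged, delta_P[k] = 0
For k >= 3: P[k] shifts by exactly 2
Delta array: [0, 0, 0, 2, 2, 2]

Answer: [0, 0, 0, 2, 2, 2]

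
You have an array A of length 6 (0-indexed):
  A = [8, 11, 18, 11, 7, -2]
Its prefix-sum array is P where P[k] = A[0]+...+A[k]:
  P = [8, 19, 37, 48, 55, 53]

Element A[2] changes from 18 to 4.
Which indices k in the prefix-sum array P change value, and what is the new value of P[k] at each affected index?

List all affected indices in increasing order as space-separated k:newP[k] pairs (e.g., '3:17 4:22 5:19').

Answer: 2:23 3:34 4:41 5:39

Derivation:
P[k] = A[0] + ... + A[k]
P[k] includes A[2] iff k >= 2
Affected indices: 2, 3, ..., 5; delta = -14
  P[2]: 37 + -14 = 23
  P[3]: 48 + -14 = 34
  P[4]: 55 + -14 = 41
  P[5]: 53 + -14 = 39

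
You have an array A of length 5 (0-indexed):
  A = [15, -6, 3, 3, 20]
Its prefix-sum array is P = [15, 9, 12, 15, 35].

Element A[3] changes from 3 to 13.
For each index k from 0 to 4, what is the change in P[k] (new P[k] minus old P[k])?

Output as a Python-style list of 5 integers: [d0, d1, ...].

Answer: [0, 0, 0, 10, 10]

Derivation:
Element change: A[3] 3 -> 13, delta = 10
For k < 3: P[k] unchanged, delta_P[k] = 0
For k >= 3: P[k] shifts by exactly 10
Delta array: [0, 0, 0, 10, 10]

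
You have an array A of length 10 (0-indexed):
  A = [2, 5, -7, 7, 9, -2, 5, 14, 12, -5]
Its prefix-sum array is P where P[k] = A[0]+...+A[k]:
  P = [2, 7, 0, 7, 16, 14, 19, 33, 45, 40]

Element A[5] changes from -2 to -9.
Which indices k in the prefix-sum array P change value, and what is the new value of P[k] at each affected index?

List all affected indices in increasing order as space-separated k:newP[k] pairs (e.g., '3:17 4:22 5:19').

Answer: 5:7 6:12 7:26 8:38 9:33

Derivation:
P[k] = A[0] + ... + A[k]
P[k] includes A[5] iff k >= 5
Affected indices: 5, 6, ..., 9; delta = -7
  P[5]: 14 + -7 = 7
  P[6]: 19 + -7 = 12
  P[7]: 33 + -7 = 26
  P[8]: 45 + -7 = 38
  P[9]: 40 + -7 = 33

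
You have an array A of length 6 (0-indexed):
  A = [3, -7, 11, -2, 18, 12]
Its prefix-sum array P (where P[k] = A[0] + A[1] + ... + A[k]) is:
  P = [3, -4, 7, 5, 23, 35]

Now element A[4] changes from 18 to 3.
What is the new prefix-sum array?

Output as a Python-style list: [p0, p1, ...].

Answer: [3, -4, 7, 5, 8, 20]

Derivation:
Change: A[4] 18 -> 3, delta = -15
P[k] for k < 4: unchanged (A[4] not included)
P[k] for k >= 4: shift by delta = -15
  P[0] = 3 + 0 = 3
  P[1] = -4 + 0 = -4
  P[2] = 7 + 0 = 7
  P[3] = 5 + 0 = 5
  P[4] = 23 + -15 = 8
  P[5] = 35 + -15 = 20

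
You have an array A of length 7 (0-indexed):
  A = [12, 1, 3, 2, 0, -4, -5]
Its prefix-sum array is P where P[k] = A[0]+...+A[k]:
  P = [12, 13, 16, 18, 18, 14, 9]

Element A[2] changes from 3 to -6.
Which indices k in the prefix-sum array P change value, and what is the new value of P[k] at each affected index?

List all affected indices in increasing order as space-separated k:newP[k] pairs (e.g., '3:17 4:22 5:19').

P[k] = A[0] + ... + A[k]
P[k] includes A[2] iff k >= 2
Affected indices: 2, 3, ..., 6; delta = -9
  P[2]: 16 + -9 = 7
  P[3]: 18 + -9 = 9
  P[4]: 18 + -9 = 9
  P[5]: 14 + -9 = 5
  P[6]: 9 + -9 = 0

Answer: 2:7 3:9 4:9 5:5 6:0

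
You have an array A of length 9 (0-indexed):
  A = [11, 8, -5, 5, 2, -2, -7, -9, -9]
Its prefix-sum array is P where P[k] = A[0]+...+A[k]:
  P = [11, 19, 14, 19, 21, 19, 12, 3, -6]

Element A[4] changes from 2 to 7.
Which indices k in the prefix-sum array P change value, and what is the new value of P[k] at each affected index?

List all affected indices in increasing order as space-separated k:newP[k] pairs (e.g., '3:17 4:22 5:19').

Answer: 4:26 5:24 6:17 7:8 8:-1

Derivation:
P[k] = A[0] + ... + A[k]
P[k] includes A[4] iff k >= 4
Affected indices: 4, 5, ..., 8; delta = 5
  P[4]: 21 + 5 = 26
  P[5]: 19 + 5 = 24
  P[6]: 12 + 5 = 17
  P[7]: 3 + 5 = 8
  P[8]: -6 + 5 = -1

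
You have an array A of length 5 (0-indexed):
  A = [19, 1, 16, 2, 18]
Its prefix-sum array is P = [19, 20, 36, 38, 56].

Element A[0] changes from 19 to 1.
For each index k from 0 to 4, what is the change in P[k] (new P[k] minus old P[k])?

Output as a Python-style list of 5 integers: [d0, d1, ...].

Answer: [-18, -18, -18, -18, -18]

Derivation:
Element change: A[0] 19 -> 1, delta = -18
For k < 0: P[k] unchanged, delta_P[k] = 0
For k >= 0: P[k] shifts by exactly -18
Delta array: [-18, -18, -18, -18, -18]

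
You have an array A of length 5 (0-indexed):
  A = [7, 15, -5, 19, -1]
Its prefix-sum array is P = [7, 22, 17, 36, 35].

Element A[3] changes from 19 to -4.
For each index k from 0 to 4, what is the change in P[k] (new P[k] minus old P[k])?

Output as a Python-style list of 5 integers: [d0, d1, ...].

Element change: A[3] 19 -> -4, delta = -23
For k < 3: P[k] unchanged, delta_P[k] = 0
For k >= 3: P[k] shifts by exactly -23
Delta array: [0, 0, 0, -23, -23]

Answer: [0, 0, 0, -23, -23]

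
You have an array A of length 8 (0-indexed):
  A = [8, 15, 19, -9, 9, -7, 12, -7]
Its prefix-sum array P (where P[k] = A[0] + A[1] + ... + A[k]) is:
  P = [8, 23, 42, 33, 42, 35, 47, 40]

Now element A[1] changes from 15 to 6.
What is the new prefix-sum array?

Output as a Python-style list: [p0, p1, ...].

Answer: [8, 14, 33, 24, 33, 26, 38, 31]

Derivation:
Change: A[1] 15 -> 6, delta = -9
P[k] for k < 1: unchanged (A[1] not included)
P[k] for k >= 1: shift by delta = -9
  P[0] = 8 + 0 = 8
  P[1] = 23 + -9 = 14
  P[2] = 42 + -9 = 33
  P[3] = 33 + -9 = 24
  P[4] = 42 + -9 = 33
  P[5] = 35 + -9 = 26
  P[6] = 47 + -9 = 38
  P[7] = 40 + -9 = 31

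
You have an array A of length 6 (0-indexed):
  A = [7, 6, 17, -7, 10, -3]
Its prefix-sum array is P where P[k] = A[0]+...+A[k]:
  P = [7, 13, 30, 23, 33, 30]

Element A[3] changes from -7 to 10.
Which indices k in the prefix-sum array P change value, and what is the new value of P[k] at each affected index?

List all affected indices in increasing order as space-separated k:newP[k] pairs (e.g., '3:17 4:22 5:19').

P[k] = A[0] + ... + A[k]
P[k] includes A[3] iff k >= 3
Affected indices: 3, 4, ..., 5; delta = 17
  P[3]: 23 + 17 = 40
  P[4]: 33 + 17 = 50
  P[5]: 30 + 17 = 47

Answer: 3:40 4:50 5:47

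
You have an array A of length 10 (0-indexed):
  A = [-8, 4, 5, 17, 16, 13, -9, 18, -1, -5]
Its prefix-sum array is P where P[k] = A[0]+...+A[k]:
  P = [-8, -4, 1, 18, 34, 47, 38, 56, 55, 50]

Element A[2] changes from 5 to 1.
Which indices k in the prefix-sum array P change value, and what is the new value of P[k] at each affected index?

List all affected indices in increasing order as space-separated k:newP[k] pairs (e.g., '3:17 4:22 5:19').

P[k] = A[0] + ... + A[k]
P[k] includes A[2] iff k >= 2
Affected indices: 2, 3, ..., 9; delta = -4
  P[2]: 1 + -4 = -3
  P[3]: 18 + -4 = 14
  P[4]: 34 + -4 = 30
  P[5]: 47 + -4 = 43
  P[6]: 38 + -4 = 34
  P[7]: 56 + -4 = 52
  P[8]: 55 + -4 = 51
  P[9]: 50 + -4 = 46

Answer: 2:-3 3:14 4:30 5:43 6:34 7:52 8:51 9:46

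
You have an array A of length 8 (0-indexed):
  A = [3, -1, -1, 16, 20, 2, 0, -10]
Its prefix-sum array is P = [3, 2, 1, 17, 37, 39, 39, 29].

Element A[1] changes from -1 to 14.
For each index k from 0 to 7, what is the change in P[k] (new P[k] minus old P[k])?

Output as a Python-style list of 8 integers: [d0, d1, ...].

Answer: [0, 15, 15, 15, 15, 15, 15, 15]

Derivation:
Element change: A[1] -1 -> 14, delta = 15
For k < 1: P[k] unchanged, delta_P[k] = 0
For k >= 1: P[k] shifts by exactly 15
Delta array: [0, 15, 15, 15, 15, 15, 15, 15]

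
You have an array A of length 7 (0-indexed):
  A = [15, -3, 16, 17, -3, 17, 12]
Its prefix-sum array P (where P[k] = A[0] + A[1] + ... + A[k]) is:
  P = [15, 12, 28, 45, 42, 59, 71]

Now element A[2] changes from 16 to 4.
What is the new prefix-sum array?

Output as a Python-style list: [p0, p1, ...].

Change: A[2] 16 -> 4, delta = -12
P[k] for k < 2: unchanged (A[2] not included)
P[k] for k >= 2: shift by delta = -12
  P[0] = 15 + 0 = 15
  P[1] = 12 + 0 = 12
  P[2] = 28 + -12 = 16
  P[3] = 45 + -12 = 33
  P[4] = 42 + -12 = 30
  P[5] = 59 + -12 = 47
  P[6] = 71 + -12 = 59

Answer: [15, 12, 16, 33, 30, 47, 59]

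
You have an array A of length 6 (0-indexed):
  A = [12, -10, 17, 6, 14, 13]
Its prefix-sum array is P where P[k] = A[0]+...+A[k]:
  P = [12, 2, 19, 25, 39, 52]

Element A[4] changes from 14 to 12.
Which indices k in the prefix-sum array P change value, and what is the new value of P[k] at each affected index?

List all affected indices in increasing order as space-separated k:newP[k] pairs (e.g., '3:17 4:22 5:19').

Answer: 4:37 5:50

Derivation:
P[k] = A[0] + ... + A[k]
P[k] includes A[4] iff k >= 4
Affected indices: 4, 5, ..., 5; delta = -2
  P[4]: 39 + -2 = 37
  P[5]: 52 + -2 = 50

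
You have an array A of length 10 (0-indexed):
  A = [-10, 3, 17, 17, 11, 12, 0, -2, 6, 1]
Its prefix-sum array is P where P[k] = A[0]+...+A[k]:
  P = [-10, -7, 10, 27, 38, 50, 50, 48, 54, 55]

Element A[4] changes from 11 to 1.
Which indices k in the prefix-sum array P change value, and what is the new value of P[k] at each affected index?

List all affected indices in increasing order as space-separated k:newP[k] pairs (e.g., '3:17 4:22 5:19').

Answer: 4:28 5:40 6:40 7:38 8:44 9:45

Derivation:
P[k] = A[0] + ... + A[k]
P[k] includes A[4] iff k >= 4
Affected indices: 4, 5, ..., 9; delta = -10
  P[4]: 38 + -10 = 28
  P[5]: 50 + -10 = 40
  P[6]: 50 + -10 = 40
  P[7]: 48 + -10 = 38
  P[8]: 54 + -10 = 44
  P[9]: 55 + -10 = 45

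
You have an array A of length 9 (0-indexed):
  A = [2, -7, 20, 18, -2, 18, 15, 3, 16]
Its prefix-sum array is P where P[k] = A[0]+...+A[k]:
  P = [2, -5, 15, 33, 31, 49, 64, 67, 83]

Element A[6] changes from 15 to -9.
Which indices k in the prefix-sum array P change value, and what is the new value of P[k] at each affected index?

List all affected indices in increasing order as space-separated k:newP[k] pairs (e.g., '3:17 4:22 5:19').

Answer: 6:40 7:43 8:59

Derivation:
P[k] = A[0] + ... + A[k]
P[k] includes A[6] iff k >= 6
Affected indices: 6, 7, ..., 8; delta = -24
  P[6]: 64 + -24 = 40
  P[7]: 67 + -24 = 43
  P[8]: 83 + -24 = 59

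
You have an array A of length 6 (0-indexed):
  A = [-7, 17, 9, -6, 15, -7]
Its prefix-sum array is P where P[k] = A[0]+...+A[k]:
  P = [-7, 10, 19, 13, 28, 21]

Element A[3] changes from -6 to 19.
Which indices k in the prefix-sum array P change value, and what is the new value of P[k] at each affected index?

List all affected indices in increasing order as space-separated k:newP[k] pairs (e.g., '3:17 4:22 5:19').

Answer: 3:38 4:53 5:46

Derivation:
P[k] = A[0] + ... + A[k]
P[k] includes A[3] iff k >= 3
Affected indices: 3, 4, ..., 5; delta = 25
  P[3]: 13 + 25 = 38
  P[4]: 28 + 25 = 53
  P[5]: 21 + 25 = 46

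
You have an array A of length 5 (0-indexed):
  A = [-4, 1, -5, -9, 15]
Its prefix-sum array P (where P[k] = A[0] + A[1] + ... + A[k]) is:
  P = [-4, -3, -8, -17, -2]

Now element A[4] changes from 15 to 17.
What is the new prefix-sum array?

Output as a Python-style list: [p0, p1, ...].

Answer: [-4, -3, -8, -17, 0]

Derivation:
Change: A[4] 15 -> 17, delta = 2
P[k] for k < 4: unchanged (A[4] not included)
P[k] for k >= 4: shift by delta = 2
  P[0] = -4 + 0 = -4
  P[1] = -3 + 0 = -3
  P[2] = -8 + 0 = -8
  P[3] = -17 + 0 = -17
  P[4] = -2 + 2 = 0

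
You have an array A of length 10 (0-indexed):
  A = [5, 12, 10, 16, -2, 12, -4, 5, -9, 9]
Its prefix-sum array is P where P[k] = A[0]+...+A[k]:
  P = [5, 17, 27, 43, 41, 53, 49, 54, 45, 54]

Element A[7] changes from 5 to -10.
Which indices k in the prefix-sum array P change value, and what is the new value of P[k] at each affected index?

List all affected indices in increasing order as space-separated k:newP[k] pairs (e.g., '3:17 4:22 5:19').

P[k] = A[0] + ... + A[k]
P[k] includes A[7] iff k >= 7
Affected indices: 7, 8, ..., 9; delta = -15
  P[7]: 54 + -15 = 39
  P[8]: 45 + -15 = 30
  P[9]: 54 + -15 = 39

Answer: 7:39 8:30 9:39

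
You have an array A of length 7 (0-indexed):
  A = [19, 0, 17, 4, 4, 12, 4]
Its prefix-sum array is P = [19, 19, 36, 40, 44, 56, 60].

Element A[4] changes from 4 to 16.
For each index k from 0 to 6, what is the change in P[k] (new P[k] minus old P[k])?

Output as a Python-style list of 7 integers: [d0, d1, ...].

Element change: A[4] 4 -> 16, delta = 12
For k < 4: P[k] unchanged, delta_P[k] = 0
For k >= 4: P[k] shifts by exactly 12
Delta array: [0, 0, 0, 0, 12, 12, 12]

Answer: [0, 0, 0, 0, 12, 12, 12]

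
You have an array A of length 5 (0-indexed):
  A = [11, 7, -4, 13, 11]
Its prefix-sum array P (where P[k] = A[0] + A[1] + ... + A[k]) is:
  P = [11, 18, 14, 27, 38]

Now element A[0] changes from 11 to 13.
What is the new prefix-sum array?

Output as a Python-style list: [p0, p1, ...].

Change: A[0] 11 -> 13, delta = 2
P[k] for k < 0: unchanged (A[0] not included)
P[k] for k >= 0: shift by delta = 2
  P[0] = 11 + 2 = 13
  P[1] = 18 + 2 = 20
  P[2] = 14 + 2 = 16
  P[3] = 27 + 2 = 29
  P[4] = 38 + 2 = 40

Answer: [13, 20, 16, 29, 40]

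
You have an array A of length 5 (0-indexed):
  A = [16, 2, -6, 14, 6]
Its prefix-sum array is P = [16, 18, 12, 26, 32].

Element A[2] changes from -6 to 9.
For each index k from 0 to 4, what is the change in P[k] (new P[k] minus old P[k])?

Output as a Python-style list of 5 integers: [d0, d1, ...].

Element change: A[2] -6 -> 9, delta = 15
For k < 2: P[k] unchanged, delta_P[k] = 0
For k >= 2: P[k] shifts by exactly 15
Delta array: [0, 0, 15, 15, 15]

Answer: [0, 0, 15, 15, 15]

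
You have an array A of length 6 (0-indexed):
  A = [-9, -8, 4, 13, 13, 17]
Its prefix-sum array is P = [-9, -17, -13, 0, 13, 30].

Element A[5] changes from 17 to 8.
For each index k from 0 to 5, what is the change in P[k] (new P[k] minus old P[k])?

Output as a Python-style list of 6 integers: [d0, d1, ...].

Element change: A[5] 17 -> 8, delta = -9
For k < 5: P[k] unchanged, delta_P[k] = 0
For k >= 5: P[k] shifts by exactly -9
Delta array: [0, 0, 0, 0, 0, -9]

Answer: [0, 0, 0, 0, 0, -9]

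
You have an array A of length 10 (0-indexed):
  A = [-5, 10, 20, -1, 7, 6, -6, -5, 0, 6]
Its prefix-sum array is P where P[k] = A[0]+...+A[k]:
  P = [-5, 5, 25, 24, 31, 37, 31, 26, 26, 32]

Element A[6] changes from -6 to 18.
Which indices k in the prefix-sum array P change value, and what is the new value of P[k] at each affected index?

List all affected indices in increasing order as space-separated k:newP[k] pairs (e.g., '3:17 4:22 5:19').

P[k] = A[0] + ... + A[k]
P[k] includes A[6] iff k >= 6
Affected indices: 6, 7, ..., 9; delta = 24
  P[6]: 31 + 24 = 55
  P[7]: 26 + 24 = 50
  P[8]: 26 + 24 = 50
  P[9]: 32 + 24 = 56

Answer: 6:55 7:50 8:50 9:56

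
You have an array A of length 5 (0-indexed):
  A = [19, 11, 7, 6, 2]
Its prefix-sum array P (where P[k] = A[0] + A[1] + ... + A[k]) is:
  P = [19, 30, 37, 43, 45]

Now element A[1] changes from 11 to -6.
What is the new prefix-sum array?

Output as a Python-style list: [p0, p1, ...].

Change: A[1] 11 -> -6, delta = -17
P[k] for k < 1: unchanged (A[1] not included)
P[k] for k >= 1: shift by delta = -17
  P[0] = 19 + 0 = 19
  P[1] = 30 + -17 = 13
  P[2] = 37 + -17 = 20
  P[3] = 43 + -17 = 26
  P[4] = 45 + -17 = 28

Answer: [19, 13, 20, 26, 28]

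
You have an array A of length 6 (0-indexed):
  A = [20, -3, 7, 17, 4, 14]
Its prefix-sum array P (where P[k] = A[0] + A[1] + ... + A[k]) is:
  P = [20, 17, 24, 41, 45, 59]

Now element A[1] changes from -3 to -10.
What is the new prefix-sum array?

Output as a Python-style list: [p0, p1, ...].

Change: A[1] -3 -> -10, delta = -7
P[k] for k < 1: unchanged (A[1] not included)
P[k] for k >= 1: shift by delta = -7
  P[0] = 20 + 0 = 20
  P[1] = 17 + -7 = 10
  P[2] = 24 + -7 = 17
  P[3] = 41 + -7 = 34
  P[4] = 45 + -7 = 38
  P[5] = 59 + -7 = 52

Answer: [20, 10, 17, 34, 38, 52]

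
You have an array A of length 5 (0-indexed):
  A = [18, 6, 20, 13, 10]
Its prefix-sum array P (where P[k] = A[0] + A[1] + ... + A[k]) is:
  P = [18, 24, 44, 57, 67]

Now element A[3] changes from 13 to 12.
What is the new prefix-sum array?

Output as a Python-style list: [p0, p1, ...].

Answer: [18, 24, 44, 56, 66]

Derivation:
Change: A[3] 13 -> 12, delta = -1
P[k] for k < 3: unchanged (A[3] not included)
P[k] for k >= 3: shift by delta = -1
  P[0] = 18 + 0 = 18
  P[1] = 24 + 0 = 24
  P[2] = 44 + 0 = 44
  P[3] = 57 + -1 = 56
  P[4] = 67 + -1 = 66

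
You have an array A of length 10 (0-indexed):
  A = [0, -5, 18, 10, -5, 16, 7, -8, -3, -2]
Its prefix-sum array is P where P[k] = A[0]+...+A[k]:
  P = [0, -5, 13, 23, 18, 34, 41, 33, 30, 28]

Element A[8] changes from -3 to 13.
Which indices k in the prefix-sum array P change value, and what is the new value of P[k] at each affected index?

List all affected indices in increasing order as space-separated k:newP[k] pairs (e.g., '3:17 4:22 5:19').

Answer: 8:46 9:44

Derivation:
P[k] = A[0] + ... + A[k]
P[k] includes A[8] iff k >= 8
Affected indices: 8, 9, ..., 9; delta = 16
  P[8]: 30 + 16 = 46
  P[9]: 28 + 16 = 44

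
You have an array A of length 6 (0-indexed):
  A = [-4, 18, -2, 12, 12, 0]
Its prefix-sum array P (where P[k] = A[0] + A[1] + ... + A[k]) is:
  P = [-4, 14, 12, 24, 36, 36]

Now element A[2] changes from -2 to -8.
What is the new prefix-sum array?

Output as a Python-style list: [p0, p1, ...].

Change: A[2] -2 -> -8, delta = -6
P[k] for k < 2: unchanged (A[2] not included)
P[k] for k >= 2: shift by delta = -6
  P[0] = -4 + 0 = -4
  P[1] = 14 + 0 = 14
  P[2] = 12 + -6 = 6
  P[3] = 24 + -6 = 18
  P[4] = 36 + -6 = 30
  P[5] = 36 + -6 = 30

Answer: [-4, 14, 6, 18, 30, 30]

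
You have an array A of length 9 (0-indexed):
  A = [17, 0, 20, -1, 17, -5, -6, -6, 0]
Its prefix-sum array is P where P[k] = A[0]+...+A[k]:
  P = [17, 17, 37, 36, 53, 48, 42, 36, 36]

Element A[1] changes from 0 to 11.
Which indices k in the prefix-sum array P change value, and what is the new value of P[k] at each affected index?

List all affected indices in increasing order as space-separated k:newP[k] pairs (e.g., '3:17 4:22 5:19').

P[k] = A[0] + ... + A[k]
P[k] includes A[1] iff k >= 1
Affected indices: 1, 2, ..., 8; delta = 11
  P[1]: 17 + 11 = 28
  P[2]: 37 + 11 = 48
  P[3]: 36 + 11 = 47
  P[4]: 53 + 11 = 64
  P[5]: 48 + 11 = 59
  P[6]: 42 + 11 = 53
  P[7]: 36 + 11 = 47
  P[8]: 36 + 11 = 47

Answer: 1:28 2:48 3:47 4:64 5:59 6:53 7:47 8:47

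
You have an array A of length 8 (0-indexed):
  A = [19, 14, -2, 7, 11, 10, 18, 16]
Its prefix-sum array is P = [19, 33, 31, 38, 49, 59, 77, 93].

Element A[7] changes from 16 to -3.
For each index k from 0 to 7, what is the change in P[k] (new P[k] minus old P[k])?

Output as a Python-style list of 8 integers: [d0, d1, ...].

Element change: A[7] 16 -> -3, delta = -19
For k < 7: P[k] unchanged, delta_P[k] = 0
For k >= 7: P[k] shifts by exactly -19
Delta array: [0, 0, 0, 0, 0, 0, 0, -19]

Answer: [0, 0, 0, 0, 0, 0, 0, -19]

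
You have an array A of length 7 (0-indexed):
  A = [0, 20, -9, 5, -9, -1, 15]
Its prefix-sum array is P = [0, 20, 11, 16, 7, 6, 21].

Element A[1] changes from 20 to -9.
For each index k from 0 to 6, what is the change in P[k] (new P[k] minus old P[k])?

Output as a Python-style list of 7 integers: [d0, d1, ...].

Element change: A[1] 20 -> -9, delta = -29
For k < 1: P[k] unchanged, delta_P[k] = 0
For k >= 1: P[k] shifts by exactly -29
Delta array: [0, -29, -29, -29, -29, -29, -29]

Answer: [0, -29, -29, -29, -29, -29, -29]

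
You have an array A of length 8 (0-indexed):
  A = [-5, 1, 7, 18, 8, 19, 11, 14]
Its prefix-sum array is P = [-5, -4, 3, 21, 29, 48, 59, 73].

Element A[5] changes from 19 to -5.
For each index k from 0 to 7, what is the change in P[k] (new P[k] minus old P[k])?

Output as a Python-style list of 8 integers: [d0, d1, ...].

Answer: [0, 0, 0, 0, 0, -24, -24, -24]

Derivation:
Element change: A[5] 19 -> -5, delta = -24
For k < 5: P[k] unchanged, delta_P[k] = 0
For k >= 5: P[k] shifts by exactly -24
Delta array: [0, 0, 0, 0, 0, -24, -24, -24]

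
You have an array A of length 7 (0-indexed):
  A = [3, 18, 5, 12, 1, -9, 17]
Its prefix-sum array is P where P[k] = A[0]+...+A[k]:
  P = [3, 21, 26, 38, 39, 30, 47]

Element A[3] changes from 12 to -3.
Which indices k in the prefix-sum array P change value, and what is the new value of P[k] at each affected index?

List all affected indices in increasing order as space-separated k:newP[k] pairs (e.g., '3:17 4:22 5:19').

Answer: 3:23 4:24 5:15 6:32

Derivation:
P[k] = A[0] + ... + A[k]
P[k] includes A[3] iff k >= 3
Affected indices: 3, 4, ..., 6; delta = -15
  P[3]: 38 + -15 = 23
  P[4]: 39 + -15 = 24
  P[5]: 30 + -15 = 15
  P[6]: 47 + -15 = 32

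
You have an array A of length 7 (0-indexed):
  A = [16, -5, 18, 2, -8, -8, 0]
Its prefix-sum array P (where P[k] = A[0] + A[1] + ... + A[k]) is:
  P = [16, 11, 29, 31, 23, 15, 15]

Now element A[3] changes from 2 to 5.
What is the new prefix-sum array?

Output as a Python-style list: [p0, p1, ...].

Answer: [16, 11, 29, 34, 26, 18, 18]

Derivation:
Change: A[3] 2 -> 5, delta = 3
P[k] for k < 3: unchanged (A[3] not included)
P[k] for k >= 3: shift by delta = 3
  P[0] = 16 + 0 = 16
  P[1] = 11 + 0 = 11
  P[2] = 29 + 0 = 29
  P[3] = 31 + 3 = 34
  P[4] = 23 + 3 = 26
  P[5] = 15 + 3 = 18
  P[6] = 15 + 3 = 18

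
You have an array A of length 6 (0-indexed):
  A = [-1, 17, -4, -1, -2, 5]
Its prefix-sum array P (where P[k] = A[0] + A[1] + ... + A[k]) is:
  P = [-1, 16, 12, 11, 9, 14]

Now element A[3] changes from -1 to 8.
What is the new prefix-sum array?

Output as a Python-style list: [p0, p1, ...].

Change: A[3] -1 -> 8, delta = 9
P[k] for k < 3: unchanged (A[3] not included)
P[k] for k >= 3: shift by delta = 9
  P[0] = -1 + 0 = -1
  P[1] = 16 + 0 = 16
  P[2] = 12 + 0 = 12
  P[3] = 11 + 9 = 20
  P[4] = 9 + 9 = 18
  P[5] = 14 + 9 = 23

Answer: [-1, 16, 12, 20, 18, 23]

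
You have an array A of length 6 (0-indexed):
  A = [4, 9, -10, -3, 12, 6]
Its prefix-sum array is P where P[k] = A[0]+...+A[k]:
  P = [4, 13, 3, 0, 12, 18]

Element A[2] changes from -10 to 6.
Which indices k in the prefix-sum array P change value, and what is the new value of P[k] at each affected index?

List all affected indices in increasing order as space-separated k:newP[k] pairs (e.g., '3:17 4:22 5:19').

P[k] = A[0] + ... + A[k]
P[k] includes A[2] iff k >= 2
Affected indices: 2, 3, ..., 5; delta = 16
  P[2]: 3 + 16 = 19
  P[3]: 0 + 16 = 16
  P[4]: 12 + 16 = 28
  P[5]: 18 + 16 = 34

Answer: 2:19 3:16 4:28 5:34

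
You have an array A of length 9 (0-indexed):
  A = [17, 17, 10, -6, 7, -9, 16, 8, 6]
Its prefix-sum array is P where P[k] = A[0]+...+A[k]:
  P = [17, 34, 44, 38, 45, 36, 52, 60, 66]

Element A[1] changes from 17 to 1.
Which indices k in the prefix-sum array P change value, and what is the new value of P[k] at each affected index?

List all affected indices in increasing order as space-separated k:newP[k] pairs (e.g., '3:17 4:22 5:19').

P[k] = A[0] + ... + A[k]
P[k] includes A[1] iff k >= 1
Affected indices: 1, 2, ..., 8; delta = -16
  P[1]: 34 + -16 = 18
  P[2]: 44 + -16 = 28
  P[3]: 38 + -16 = 22
  P[4]: 45 + -16 = 29
  P[5]: 36 + -16 = 20
  P[6]: 52 + -16 = 36
  P[7]: 60 + -16 = 44
  P[8]: 66 + -16 = 50

Answer: 1:18 2:28 3:22 4:29 5:20 6:36 7:44 8:50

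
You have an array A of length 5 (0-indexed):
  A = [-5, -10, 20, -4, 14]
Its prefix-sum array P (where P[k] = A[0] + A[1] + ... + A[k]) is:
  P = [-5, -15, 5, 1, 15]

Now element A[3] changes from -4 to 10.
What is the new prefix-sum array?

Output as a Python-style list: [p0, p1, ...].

Change: A[3] -4 -> 10, delta = 14
P[k] for k < 3: unchanged (A[3] not included)
P[k] for k >= 3: shift by delta = 14
  P[0] = -5 + 0 = -5
  P[1] = -15 + 0 = -15
  P[2] = 5 + 0 = 5
  P[3] = 1 + 14 = 15
  P[4] = 15 + 14 = 29

Answer: [-5, -15, 5, 15, 29]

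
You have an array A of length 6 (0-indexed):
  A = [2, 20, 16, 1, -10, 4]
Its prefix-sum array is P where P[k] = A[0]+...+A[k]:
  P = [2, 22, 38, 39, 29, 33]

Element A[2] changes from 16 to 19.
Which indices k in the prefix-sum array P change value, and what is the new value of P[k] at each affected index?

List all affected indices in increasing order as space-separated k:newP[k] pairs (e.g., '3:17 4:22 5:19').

Answer: 2:41 3:42 4:32 5:36

Derivation:
P[k] = A[0] + ... + A[k]
P[k] includes A[2] iff k >= 2
Affected indices: 2, 3, ..., 5; delta = 3
  P[2]: 38 + 3 = 41
  P[3]: 39 + 3 = 42
  P[4]: 29 + 3 = 32
  P[5]: 33 + 3 = 36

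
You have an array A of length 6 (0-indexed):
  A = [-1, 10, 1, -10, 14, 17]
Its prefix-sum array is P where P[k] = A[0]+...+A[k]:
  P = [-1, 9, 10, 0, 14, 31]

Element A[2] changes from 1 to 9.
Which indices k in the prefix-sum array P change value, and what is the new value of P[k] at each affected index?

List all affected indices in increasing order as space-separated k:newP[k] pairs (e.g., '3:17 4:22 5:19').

P[k] = A[0] + ... + A[k]
P[k] includes A[2] iff k >= 2
Affected indices: 2, 3, ..., 5; delta = 8
  P[2]: 10 + 8 = 18
  P[3]: 0 + 8 = 8
  P[4]: 14 + 8 = 22
  P[5]: 31 + 8 = 39

Answer: 2:18 3:8 4:22 5:39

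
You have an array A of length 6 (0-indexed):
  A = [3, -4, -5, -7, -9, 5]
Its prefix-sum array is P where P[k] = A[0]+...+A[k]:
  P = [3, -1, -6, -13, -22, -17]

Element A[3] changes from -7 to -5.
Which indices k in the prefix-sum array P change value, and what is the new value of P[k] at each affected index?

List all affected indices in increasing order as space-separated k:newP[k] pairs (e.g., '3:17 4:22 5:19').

Answer: 3:-11 4:-20 5:-15

Derivation:
P[k] = A[0] + ... + A[k]
P[k] includes A[3] iff k >= 3
Affected indices: 3, 4, ..., 5; delta = 2
  P[3]: -13 + 2 = -11
  P[4]: -22 + 2 = -20
  P[5]: -17 + 2 = -15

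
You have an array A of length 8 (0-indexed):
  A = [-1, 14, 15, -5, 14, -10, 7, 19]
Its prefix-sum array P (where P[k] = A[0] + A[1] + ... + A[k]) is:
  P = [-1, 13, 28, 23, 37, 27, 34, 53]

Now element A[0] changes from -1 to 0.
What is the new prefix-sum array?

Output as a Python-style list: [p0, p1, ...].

Answer: [0, 14, 29, 24, 38, 28, 35, 54]

Derivation:
Change: A[0] -1 -> 0, delta = 1
P[k] for k < 0: unchanged (A[0] not included)
P[k] for k >= 0: shift by delta = 1
  P[0] = -1 + 1 = 0
  P[1] = 13 + 1 = 14
  P[2] = 28 + 1 = 29
  P[3] = 23 + 1 = 24
  P[4] = 37 + 1 = 38
  P[5] = 27 + 1 = 28
  P[6] = 34 + 1 = 35
  P[7] = 53 + 1 = 54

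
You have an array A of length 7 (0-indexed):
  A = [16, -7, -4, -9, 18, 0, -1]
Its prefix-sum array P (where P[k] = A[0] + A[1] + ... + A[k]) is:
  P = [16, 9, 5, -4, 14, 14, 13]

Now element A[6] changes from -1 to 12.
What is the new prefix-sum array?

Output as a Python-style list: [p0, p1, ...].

Answer: [16, 9, 5, -4, 14, 14, 26]

Derivation:
Change: A[6] -1 -> 12, delta = 13
P[k] for k < 6: unchanged (A[6] not included)
P[k] for k >= 6: shift by delta = 13
  P[0] = 16 + 0 = 16
  P[1] = 9 + 0 = 9
  P[2] = 5 + 0 = 5
  P[3] = -4 + 0 = -4
  P[4] = 14 + 0 = 14
  P[5] = 14 + 0 = 14
  P[6] = 13 + 13 = 26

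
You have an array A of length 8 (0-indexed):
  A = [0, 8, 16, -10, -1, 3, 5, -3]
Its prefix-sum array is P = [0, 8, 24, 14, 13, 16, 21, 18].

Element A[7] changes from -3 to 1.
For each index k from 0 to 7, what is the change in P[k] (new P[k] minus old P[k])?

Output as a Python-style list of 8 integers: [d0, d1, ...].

Answer: [0, 0, 0, 0, 0, 0, 0, 4]

Derivation:
Element change: A[7] -3 -> 1, delta = 4
For k < 7: P[k] unchanged, delta_P[k] = 0
For k >= 7: P[k] shifts by exactly 4
Delta array: [0, 0, 0, 0, 0, 0, 0, 4]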